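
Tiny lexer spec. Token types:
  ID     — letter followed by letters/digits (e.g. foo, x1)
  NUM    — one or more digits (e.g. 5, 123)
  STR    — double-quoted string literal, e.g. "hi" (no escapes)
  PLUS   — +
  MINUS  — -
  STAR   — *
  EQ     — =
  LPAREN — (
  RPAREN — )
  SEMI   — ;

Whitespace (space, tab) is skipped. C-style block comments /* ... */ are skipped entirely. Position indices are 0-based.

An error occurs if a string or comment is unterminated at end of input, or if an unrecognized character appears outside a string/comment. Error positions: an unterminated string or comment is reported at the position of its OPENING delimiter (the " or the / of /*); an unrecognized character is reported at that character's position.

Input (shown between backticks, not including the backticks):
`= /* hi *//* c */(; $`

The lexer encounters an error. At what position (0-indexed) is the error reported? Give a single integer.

Answer: 20

Derivation:
pos=0: emit EQ '='
pos=2: enter COMMENT mode (saw '/*')
exit COMMENT mode (now at pos=10)
pos=10: enter COMMENT mode (saw '/*')
exit COMMENT mode (now at pos=17)
pos=17: emit LPAREN '('
pos=18: emit SEMI ';'
pos=20: ERROR — unrecognized char '$'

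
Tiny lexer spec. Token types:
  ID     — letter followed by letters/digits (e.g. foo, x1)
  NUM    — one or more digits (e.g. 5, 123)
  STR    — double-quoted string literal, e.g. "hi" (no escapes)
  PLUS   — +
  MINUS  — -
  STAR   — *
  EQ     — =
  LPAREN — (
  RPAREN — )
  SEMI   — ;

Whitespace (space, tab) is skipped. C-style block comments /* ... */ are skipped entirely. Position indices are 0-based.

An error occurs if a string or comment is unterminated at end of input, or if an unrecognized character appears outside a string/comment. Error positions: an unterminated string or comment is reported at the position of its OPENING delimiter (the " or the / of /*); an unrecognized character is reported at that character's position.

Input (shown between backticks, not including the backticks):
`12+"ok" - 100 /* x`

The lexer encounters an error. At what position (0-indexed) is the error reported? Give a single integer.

Answer: 14

Derivation:
pos=0: emit NUM '12' (now at pos=2)
pos=2: emit PLUS '+'
pos=3: enter STRING mode
pos=3: emit STR "ok" (now at pos=7)
pos=8: emit MINUS '-'
pos=10: emit NUM '100' (now at pos=13)
pos=14: enter COMMENT mode (saw '/*')
pos=14: ERROR — unterminated comment (reached EOF)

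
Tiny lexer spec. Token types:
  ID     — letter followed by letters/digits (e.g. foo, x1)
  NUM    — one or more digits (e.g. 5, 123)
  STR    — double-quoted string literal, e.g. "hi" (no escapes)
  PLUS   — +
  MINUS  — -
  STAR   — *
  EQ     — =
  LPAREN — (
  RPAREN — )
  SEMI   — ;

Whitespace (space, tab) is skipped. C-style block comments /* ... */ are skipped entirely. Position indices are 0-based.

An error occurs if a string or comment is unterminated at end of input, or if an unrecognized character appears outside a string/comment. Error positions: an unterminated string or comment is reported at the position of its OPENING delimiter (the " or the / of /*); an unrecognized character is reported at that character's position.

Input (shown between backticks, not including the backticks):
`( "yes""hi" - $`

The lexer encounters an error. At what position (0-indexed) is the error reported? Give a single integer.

Answer: 14

Derivation:
pos=0: emit LPAREN '('
pos=2: enter STRING mode
pos=2: emit STR "yes" (now at pos=7)
pos=7: enter STRING mode
pos=7: emit STR "hi" (now at pos=11)
pos=12: emit MINUS '-'
pos=14: ERROR — unrecognized char '$'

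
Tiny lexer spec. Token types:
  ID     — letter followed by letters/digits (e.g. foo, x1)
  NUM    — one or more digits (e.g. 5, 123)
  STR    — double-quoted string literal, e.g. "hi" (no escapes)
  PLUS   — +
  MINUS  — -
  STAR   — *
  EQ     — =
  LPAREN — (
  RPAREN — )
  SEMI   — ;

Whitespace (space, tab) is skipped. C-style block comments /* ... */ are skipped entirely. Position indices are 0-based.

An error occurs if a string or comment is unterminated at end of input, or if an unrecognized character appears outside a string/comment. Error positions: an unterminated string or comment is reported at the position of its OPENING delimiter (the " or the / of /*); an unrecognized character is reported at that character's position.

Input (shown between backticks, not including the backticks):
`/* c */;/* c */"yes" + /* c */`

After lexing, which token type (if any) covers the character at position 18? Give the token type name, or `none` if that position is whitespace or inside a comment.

pos=0: enter COMMENT mode (saw '/*')
exit COMMENT mode (now at pos=7)
pos=7: emit SEMI ';'
pos=8: enter COMMENT mode (saw '/*')
exit COMMENT mode (now at pos=15)
pos=15: enter STRING mode
pos=15: emit STR "yes" (now at pos=20)
pos=21: emit PLUS '+'
pos=23: enter COMMENT mode (saw '/*')
exit COMMENT mode (now at pos=30)
DONE. 3 tokens: [SEMI, STR, PLUS]
Position 18: char is 's' -> STR

Answer: STR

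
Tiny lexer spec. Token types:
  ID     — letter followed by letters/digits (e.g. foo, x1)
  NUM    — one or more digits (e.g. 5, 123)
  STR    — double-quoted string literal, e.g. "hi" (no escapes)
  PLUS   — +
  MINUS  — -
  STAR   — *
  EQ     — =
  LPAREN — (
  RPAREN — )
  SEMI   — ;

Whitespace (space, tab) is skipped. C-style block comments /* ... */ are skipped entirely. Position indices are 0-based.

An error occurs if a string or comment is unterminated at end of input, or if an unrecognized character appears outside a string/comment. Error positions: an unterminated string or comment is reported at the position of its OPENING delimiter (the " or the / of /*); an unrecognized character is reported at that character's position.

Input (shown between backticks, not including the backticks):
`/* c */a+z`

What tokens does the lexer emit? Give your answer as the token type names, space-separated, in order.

pos=0: enter COMMENT mode (saw '/*')
exit COMMENT mode (now at pos=7)
pos=7: emit ID 'a' (now at pos=8)
pos=8: emit PLUS '+'
pos=9: emit ID 'z' (now at pos=10)
DONE. 3 tokens: [ID, PLUS, ID]

Answer: ID PLUS ID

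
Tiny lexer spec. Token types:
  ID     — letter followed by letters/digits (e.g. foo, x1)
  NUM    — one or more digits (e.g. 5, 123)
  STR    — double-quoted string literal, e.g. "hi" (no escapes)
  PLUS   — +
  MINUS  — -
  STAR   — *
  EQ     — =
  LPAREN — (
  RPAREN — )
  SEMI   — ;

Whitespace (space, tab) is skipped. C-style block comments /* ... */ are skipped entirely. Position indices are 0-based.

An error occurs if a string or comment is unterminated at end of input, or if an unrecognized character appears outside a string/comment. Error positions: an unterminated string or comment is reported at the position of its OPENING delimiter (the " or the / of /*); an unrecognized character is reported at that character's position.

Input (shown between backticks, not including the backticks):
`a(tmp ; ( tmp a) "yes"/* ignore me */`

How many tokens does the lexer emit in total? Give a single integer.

Answer: 9

Derivation:
pos=0: emit ID 'a' (now at pos=1)
pos=1: emit LPAREN '('
pos=2: emit ID 'tmp' (now at pos=5)
pos=6: emit SEMI ';'
pos=8: emit LPAREN '('
pos=10: emit ID 'tmp' (now at pos=13)
pos=14: emit ID 'a' (now at pos=15)
pos=15: emit RPAREN ')'
pos=17: enter STRING mode
pos=17: emit STR "yes" (now at pos=22)
pos=22: enter COMMENT mode (saw '/*')
exit COMMENT mode (now at pos=37)
DONE. 9 tokens: [ID, LPAREN, ID, SEMI, LPAREN, ID, ID, RPAREN, STR]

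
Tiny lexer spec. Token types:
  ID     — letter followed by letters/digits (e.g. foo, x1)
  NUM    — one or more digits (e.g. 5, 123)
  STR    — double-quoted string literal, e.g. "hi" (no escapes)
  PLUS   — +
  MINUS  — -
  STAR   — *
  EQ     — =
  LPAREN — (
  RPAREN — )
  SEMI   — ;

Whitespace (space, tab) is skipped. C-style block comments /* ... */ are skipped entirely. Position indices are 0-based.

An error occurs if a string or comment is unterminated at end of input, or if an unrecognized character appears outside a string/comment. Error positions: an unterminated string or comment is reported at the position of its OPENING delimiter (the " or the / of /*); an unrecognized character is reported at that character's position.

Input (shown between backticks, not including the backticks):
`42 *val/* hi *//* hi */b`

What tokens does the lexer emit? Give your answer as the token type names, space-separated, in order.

pos=0: emit NUM '42' (now at pos=2)
pos=3: emit STAR '*'
pos=4: emit ID 'val' (now at pos=7)
pos=7: enter COMMENT mode (saw '/*')
exit COMMENT mode (now at pos=15)
pos=15: enter COMMENT mode (saw '/*')
exit COMMENT mode (now at pos=23)
pos=23: emit ID 'b' (now at pos=24)
DONE. 4 tokens: [NUM, STAR, ID, ID]

Answer: NUM STAR ID ID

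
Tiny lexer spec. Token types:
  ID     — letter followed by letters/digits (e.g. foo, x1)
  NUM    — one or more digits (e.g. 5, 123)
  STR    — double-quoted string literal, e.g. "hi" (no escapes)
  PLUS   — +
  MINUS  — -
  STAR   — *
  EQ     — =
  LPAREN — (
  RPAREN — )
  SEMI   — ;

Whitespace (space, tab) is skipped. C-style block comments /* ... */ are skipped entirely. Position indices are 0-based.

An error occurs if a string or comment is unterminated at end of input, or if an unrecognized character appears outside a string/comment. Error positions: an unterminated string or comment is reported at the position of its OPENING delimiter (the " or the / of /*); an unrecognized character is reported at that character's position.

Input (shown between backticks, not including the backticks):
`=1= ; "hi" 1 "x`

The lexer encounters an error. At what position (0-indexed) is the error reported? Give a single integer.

Answer: 13

Derivation:
pos=0: emit EQ '='
pos=1: emit NUM '1' (now at pos=2)
pos=2: emit EQ '='
pos=4: emit SEMI ';'
pos=6: enter STRING mode
pos=6: emit STR "hi" (now at pos=10)
pos=11: emit NUM '1' (now at pos=12)
pos=13: enter STRING mode
pos=13: ERROR — unterminated string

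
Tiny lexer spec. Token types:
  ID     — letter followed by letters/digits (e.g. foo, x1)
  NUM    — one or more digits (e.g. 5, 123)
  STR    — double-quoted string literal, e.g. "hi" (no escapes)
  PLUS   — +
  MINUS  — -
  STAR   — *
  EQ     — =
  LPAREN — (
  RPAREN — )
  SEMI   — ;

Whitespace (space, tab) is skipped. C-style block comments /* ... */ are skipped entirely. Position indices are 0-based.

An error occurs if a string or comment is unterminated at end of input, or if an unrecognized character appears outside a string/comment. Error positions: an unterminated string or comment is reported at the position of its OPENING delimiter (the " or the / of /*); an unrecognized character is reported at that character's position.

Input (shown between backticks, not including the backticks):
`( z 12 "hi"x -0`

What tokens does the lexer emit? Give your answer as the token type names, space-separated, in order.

Answer: LPAREN ID NUM STR ID MINUS NUM

Derivation:
pos=0: emit LPAREN '('
pos=2: emit ID 'z' (now at pos=3)
pos=4: emit NUM '12' (now at pos=6)
pos=7: enter STRING mode
pos=7: emit STR "hi" (now at pos=11)
pos=11: emit ID 'x' (now at pos=12)
pos=13: emit MINUS '-'
pos=14: emit NUM '0' (now at pos=15)
DONE. 7 tokens: [LPAREN, ID, NUM, STR, ID, MINUS, NUM]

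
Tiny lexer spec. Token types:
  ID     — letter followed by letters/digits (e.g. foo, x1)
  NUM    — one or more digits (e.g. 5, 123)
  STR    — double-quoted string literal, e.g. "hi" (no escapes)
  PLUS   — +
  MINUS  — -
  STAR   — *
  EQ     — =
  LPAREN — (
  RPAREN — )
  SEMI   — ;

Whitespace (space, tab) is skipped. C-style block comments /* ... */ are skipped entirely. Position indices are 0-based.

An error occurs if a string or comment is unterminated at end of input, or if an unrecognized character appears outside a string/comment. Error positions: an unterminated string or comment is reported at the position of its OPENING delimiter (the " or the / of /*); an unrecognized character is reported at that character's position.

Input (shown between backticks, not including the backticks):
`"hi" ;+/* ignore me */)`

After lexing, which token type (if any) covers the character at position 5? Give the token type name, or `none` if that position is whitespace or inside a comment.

pos=0: enter STRING mode
pos=0: emit STR "hi" (now at pos=4)
pos=5: emit SEMI ';'
pos=6: emit PLUS '+'
pos=7: enter COMMENT mode (saw '/*')
exit COMMENT mode (now at pos=22)
pos=22: emit RPAREN ')'
DONE. 4 tokens: [STR, SEMI, PLUS, RPAREN]
Position 5: char is ';' -> SEMI

Answer: SEMI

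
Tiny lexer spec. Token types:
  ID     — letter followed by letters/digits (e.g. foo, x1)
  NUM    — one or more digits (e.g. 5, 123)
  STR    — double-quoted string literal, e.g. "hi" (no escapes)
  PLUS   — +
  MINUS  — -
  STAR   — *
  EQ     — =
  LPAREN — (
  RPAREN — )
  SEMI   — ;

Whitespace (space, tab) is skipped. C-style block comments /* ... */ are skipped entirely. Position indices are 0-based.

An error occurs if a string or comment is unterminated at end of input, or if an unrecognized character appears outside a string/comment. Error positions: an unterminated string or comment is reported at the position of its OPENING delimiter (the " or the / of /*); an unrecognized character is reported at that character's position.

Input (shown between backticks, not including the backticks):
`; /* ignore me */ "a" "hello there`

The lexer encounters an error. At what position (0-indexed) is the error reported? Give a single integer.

pos=0: emit SEMI ';'
pos=2: enter COMMENT mode (saw '/*')
exit COMMENT mode (now at pos=17)
pos=18: enter STRING mode
pos=18: emit STR "a" (now at pos=21)
pos=22: enter STRING mode
pos=22: ERROR — unterminated string

Answer: 22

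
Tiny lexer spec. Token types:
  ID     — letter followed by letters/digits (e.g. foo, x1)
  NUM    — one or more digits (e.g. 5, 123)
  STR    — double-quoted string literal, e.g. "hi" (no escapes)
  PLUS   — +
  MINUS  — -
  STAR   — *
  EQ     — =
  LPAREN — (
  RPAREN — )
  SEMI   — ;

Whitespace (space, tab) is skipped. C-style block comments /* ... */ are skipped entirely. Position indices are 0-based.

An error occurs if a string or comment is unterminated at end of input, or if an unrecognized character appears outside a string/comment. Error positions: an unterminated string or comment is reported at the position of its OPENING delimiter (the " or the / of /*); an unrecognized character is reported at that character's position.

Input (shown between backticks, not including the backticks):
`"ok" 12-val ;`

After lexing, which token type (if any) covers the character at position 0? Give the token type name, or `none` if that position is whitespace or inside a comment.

pos=0: enter STRING mode
pos=0: emit STR "ok" (now at pos=4)
pos=5: emit NUM '12' (now at pos=7)
pos=7: emit MINUS '-'
pos=8: emit ID 'val' (now at pos=11)
pos=12: emit SEMI ';'
DONE. 5 tokens: [STR, NUM, MINUS, ID, SEMI]
Position 0: char is '"' -> STR

Answer: STR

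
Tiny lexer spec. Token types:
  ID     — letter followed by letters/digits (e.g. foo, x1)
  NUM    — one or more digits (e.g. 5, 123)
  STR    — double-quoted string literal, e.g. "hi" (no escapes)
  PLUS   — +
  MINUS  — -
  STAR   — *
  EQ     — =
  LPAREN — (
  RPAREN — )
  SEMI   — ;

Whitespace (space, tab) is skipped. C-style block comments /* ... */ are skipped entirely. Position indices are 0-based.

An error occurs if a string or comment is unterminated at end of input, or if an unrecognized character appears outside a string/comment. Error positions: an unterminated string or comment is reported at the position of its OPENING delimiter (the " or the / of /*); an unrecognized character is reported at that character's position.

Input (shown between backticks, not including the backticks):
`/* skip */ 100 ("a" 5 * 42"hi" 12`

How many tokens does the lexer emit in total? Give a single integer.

Answer: 8

Derivation:
pos=0: enter COMMENT mode (saw '/*')
exit COMMENT mode (now at pos=10)
pos=11: emit NUM '100' (now at pos=14)
pos=15: emit LPAREN '('
pos=16: enter STRING mode
pos=16: emit STR "a" (now at pos=19)
pos=20: emit NUM '5' (now at pos=21)
pos=22: emit STAR '*'
pos=24: emit NUM '42' (now at pos=26)
pos=26: enter STRING mode
pos=26: emit STR "hi" (now at pos=30)
pos=31: emit NUM '12' (now at pos=33)
DONE. 8 tokens: [NUM, LPAREN, STR, NUM, STAR, NUM, STR, NUM]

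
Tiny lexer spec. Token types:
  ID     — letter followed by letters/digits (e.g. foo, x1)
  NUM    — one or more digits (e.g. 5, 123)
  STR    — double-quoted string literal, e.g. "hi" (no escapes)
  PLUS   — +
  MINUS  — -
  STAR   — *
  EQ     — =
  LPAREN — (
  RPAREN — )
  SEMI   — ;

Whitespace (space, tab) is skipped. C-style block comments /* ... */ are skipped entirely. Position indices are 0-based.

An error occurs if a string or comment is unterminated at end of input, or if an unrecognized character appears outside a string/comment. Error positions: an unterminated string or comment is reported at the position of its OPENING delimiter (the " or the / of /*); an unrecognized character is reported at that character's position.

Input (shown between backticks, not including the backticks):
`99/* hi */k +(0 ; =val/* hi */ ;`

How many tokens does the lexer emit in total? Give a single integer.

pos=0: emit NUM '99' (now at pos=2)
pos=2: enter COMMENT mode (saw '/*')
exit COMMENT mode (now at pos=10)
pos=10: emit ID 'k' (now at pos=11)
pos=12: emit PLUS '+'
pos=13: emit LPAREN '('
pos=14: emit NUM '0' (now at pos=15)
pos=16: emit SEMI ';'
pos=18: emit EQ '='
pos=19: emit ID 'val' (now at pos=22)
pos=22: enter COMMENT mode (saw '/*')
exit COMMENT mode (now at pos=30)
pos=31: emit SEMI ';'
DONE. 9 tokens: [NUM, ID, PLUS, LPAREN, NUM, SEMI, EQ, ID, SEMI]

Answer: 9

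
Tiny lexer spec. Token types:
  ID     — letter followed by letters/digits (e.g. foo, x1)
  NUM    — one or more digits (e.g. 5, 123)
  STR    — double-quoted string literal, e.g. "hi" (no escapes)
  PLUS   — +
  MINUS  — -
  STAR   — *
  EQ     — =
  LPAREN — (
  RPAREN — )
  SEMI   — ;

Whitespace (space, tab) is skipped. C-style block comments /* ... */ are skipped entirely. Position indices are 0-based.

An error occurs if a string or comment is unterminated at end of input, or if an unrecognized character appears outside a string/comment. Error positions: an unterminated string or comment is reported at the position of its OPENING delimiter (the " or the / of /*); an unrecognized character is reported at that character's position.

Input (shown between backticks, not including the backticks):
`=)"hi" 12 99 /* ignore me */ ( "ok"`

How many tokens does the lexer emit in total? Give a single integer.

pos=0: emit EQ '='
pos=1: emit RPAREN ')'
pos=2: enter STRING mode
pos=2: emit STR "hi" (now at pos=6)
pos=7: emit NUM '12' (now at pos=9)
pos=10: emit NUM '99' (now at pos=12)
pos=13: enter COMMENT mode (saw '/*')
exit COMMENT mode (now at pos=28)
pos=29: emit LPAREN '('
pos=31: enter STRING mode
pos=31: emit STR "ok" (now at pos=35)
DONE. 7 tokens: [EQ, RPAREN, STR, NUM, NUM, LPAREN, STR]

Answer: 7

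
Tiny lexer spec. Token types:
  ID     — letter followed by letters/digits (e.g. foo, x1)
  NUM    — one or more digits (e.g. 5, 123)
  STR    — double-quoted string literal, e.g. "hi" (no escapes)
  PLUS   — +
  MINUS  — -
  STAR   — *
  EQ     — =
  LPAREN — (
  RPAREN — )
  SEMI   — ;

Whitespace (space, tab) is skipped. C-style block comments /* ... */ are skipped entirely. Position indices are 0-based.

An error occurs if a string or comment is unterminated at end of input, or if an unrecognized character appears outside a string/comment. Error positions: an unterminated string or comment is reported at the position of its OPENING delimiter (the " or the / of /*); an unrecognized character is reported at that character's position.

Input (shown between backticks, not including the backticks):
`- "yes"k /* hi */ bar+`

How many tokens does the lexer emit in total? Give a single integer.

pos=0: emit MINUS '-'
pos=2: enter STRING mode
pos=2: emit STR "yes" (now at pos=7)
pos=7: emit ID 'k' (now at pos=8)
pos=9: enter COMMENT mode (saw '/*')
exit COMMENT mode (now at pos=17)
pos=18: emit ID 'bar' (now at pos=21)
pos=21: emit PLUS '+'
DONE. 5 tokens: [MINUS, STR, ID, ID, PLUS]

Answer: 5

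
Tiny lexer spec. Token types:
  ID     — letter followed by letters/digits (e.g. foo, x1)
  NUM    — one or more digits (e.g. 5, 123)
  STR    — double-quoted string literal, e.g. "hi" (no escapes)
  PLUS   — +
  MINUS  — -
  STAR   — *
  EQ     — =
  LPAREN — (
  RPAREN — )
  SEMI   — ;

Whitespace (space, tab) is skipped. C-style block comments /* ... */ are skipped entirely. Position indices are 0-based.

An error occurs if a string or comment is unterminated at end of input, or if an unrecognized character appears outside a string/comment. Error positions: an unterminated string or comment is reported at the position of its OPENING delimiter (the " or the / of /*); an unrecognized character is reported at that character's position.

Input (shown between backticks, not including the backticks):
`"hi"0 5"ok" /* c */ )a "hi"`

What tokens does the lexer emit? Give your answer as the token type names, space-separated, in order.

Answer: STR NUM NUM STR RPAREN ID STR

Derivation:
pos=0: enter STRING mode
pos=0: emit STR "hi" (now at pos=4)
pos=4: emit NUM '0' (now at pos=5)
pos=6: emit NUM '5' (now at pos=7)
pos=7: enter STRING mode
pos=7: emit STR "ok" (now at pos=11)
pos=12: enter COMMENT mode (saw '/*')
exit COMMENT mode (now at pos=19)
pos=20: emit RPAREN ')'
pos=21: emit ID 'a' (now at pos=22)
pos=23: enter STRING mode
pos=23: emit STR "hi" (now at pos=27)
DONE. 7 tokens: [STR, NUM, NUM, STR, RPAREN, ID, STR]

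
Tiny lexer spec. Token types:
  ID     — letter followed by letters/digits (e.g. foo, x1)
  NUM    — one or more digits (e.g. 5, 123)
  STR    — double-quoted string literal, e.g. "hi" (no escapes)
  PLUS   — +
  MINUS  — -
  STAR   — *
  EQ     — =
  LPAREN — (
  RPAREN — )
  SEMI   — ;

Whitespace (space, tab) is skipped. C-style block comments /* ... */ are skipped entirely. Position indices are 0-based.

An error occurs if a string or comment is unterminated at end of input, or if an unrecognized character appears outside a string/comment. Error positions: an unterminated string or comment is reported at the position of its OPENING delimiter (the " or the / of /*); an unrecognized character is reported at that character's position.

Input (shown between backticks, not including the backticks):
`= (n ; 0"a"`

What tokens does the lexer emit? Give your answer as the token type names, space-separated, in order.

Answer: EQ LPAREN ID SEMI NUM STR

Derivation:
pos=0: emit EQ '='
pos=2: emit LPAREN '('
pos=3: emit ID 'n' (now at pos=4)
pos=5: emit SEMI ';'
pos=7: emit NUM '0' (now at pos=8)
pos=8: enter STRING mode
pos=8: emit STR "a" (now at pos=11)
DONE. 6 tokens: [EQ, LPAREN, ID, SEMI, NUM, STR]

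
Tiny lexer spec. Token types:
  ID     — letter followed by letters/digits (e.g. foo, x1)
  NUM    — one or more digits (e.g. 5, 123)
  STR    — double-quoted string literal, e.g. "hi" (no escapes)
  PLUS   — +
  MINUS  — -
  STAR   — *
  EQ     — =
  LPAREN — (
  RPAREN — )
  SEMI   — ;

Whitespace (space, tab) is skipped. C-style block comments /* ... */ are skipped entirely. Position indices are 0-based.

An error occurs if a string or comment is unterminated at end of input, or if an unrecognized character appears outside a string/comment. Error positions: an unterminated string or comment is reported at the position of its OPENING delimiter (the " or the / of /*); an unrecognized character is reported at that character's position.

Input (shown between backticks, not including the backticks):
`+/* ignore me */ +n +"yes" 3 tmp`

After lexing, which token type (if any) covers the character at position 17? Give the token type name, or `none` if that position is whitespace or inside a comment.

pos=0: emit PLUS '+'
pos=1: enter COMMENT mode (saw '/*')
exit COMMENT mode (now at pos=16)
pos=17: emit PLUS '+'
pos=18: emit ID 'n' (now at pos=19)
pos=20: emit PLUS '+'
pos=21: enter STRING mode
pos=21: emit STR "yes" (now at pos=26)
pos=27: emit NUM '3' (now at pos=28)
pos=29: emit ID 'tmp' (now at pos=32)
DONE. 7 tokens: [PLUS, PLUS, ID, PLUS, STR, NUM, ID]
Position 17: char is '+' -> PLUS

Answer: PLUS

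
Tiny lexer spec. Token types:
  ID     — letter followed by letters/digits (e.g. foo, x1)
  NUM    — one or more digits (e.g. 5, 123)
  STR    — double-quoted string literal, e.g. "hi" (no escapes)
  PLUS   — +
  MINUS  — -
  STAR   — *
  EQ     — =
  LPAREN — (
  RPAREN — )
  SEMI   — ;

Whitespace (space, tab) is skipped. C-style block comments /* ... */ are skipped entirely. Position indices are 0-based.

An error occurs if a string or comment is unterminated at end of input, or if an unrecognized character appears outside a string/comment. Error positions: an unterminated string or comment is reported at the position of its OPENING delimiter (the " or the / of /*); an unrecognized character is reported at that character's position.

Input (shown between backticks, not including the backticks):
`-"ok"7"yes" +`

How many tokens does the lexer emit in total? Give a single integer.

pos=0: emit MINUS '-'
pos=1: enter STRING mode
pos=1: emit STR "ok" (now at pos=5)
pos=5: emit NUM '7' (now at pos=6)
pos=6: enter STRING mode
pos=6: emit STR "yes" (now at pos=11)
pos=12: emit PLUS '+'
DONE. 5 tokens: [MINUS, STR, NUM, STR, PLUS]

Answer: 5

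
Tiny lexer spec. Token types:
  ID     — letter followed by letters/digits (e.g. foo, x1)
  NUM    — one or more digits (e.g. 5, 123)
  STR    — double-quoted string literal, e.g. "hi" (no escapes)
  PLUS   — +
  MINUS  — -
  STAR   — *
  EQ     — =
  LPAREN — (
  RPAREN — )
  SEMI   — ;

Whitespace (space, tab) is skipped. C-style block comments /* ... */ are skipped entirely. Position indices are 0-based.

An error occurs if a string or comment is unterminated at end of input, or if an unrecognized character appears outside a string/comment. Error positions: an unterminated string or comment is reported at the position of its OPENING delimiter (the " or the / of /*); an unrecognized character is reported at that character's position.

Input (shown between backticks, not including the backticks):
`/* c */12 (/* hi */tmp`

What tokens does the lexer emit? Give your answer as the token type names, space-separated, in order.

Answer: NUM LPAREN ID

Derivation:
pos=0: enter COMMENT mode (saw '/*')
exit COMMENT mode (now at pos=7)
pos=7: emit NUM '12' (now at pos=9)
pos=10: emit LPAREN '('
pos=11: enter COMMENT mode (saw '/*')
exit COMMENT mode (now at pos=19)
pos=19: emit ID 'tmp' (now at pos=22)
DONE. 3 tokens: [NUM, LPAREN, ID]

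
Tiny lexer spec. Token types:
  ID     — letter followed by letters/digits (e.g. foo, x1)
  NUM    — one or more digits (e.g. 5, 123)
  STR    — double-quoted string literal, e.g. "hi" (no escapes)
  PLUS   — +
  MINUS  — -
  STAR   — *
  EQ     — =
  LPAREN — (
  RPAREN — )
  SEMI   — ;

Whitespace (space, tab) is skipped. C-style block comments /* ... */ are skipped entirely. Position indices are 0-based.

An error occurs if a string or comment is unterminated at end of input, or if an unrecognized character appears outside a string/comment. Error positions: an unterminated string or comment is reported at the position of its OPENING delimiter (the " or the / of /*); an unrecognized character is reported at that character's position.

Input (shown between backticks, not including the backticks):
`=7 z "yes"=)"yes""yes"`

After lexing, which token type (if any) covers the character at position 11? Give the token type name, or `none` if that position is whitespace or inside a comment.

Answer: RPAREN

Derivation:
pos=0: emit EQ '='
pos=1: emit NUM '7' (now at pos=2)
pos=3: emit ID 'z' (now at pos=4)
pos=5: enter STRING mode
pos=5: emit STR "yes" (now at pos=10)
pos=10: emit EQ '='
pos=11: emit RPAREN ')'
pos=12: enter STRING mode
pos=12: emit STR "yes" (now at pos=17)
pos=17: enter STRING mode
pos=17: emit STR "yes" (now at pos=22)
DONE. 8 tokens: [EQ, NUM, ID, STR, EQ, RPAREN, STR, STR]
Position 11: char is ')' -> RPAREN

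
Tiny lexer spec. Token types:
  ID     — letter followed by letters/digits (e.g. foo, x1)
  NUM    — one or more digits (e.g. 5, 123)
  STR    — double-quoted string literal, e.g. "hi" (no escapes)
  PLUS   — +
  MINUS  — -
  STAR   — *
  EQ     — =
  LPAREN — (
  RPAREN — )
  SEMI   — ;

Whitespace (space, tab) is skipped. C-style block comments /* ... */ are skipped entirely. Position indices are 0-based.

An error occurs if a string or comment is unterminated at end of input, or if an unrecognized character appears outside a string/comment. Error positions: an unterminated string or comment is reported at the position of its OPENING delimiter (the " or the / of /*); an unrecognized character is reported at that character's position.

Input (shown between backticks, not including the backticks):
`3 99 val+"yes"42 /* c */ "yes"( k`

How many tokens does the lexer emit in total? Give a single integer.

Answer: 9

Derivation:
pos=0: emit NUM '3' (now at pos=1)
pos=2: emit NUM '99' (now at pos=4)
pos=5: emit ID 'val' (now at pos=8)
pos=8: emit PLUS '+'
pos=9: enter STRING mode
pos=9: emit STR "yes" (now at pos=14)
pos=14: emit NUM '42' (now at pos=16)
pos=17: enter COMMENT mode (saw '/*')
exit COMMENT mode (now at pos=24)
pos=25: enter STRING mode
pos=25: emit STR "yes" (now at pos=30)
pos=30: emit LPAREN '('
pos=32: emit ID 'k' (now at pos=33)
DONE. 9 tokens: [NUM, NUM, ID, PLUS, STR, NUM, STR, LPAREN, ID]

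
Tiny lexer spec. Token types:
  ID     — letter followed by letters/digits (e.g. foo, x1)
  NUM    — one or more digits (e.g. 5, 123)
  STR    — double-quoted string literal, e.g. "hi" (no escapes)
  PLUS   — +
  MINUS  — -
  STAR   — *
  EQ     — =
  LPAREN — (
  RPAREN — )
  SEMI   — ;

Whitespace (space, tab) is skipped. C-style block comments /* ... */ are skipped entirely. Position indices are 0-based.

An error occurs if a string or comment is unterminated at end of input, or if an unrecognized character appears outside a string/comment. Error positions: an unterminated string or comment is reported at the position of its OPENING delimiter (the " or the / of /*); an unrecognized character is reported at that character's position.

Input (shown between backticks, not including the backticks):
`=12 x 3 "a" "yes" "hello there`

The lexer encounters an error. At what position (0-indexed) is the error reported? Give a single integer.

Answer: 18

Derivation:
pos=0: emit EQ '='
pos=1: emit NUM '12' (now at pos=3)
pos=4: emit ID 'x' (now at pos=5)
pos=6: emit NUM '3' (now at pos=7)
pos=8: enter STRING mode
pos=8: emit STR "a" (now at pos=11)
pos=12: enter STRING mode
pos=12: emit STR "yes" (now at pos=17)
pos=18: enter STRING mode
pos=18: ERROR — unterminated string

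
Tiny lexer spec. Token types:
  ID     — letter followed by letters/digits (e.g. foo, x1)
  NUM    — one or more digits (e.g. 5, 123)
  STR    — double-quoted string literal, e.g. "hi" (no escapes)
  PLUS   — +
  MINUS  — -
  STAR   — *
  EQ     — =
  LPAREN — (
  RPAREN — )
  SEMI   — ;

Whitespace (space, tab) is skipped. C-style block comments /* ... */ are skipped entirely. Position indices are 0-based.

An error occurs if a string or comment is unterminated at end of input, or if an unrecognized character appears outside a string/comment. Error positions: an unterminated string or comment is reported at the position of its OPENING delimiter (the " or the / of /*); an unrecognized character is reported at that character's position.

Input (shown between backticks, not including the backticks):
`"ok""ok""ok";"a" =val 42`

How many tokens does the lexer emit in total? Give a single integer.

pos=0: enter STRING mode
pos=0: emit STR "ok" (now at pos=4)
pos=4: enter STRING mode
pos=4: emit STR "ok" (now at pos=8)
pos=8: enter STRING mode
pos=8: emit STR "ok" (now at pos=12)
pos=12: emit SEMI ';'
pos=13: enter STRING mode
pos=13: emit STR "a" (now at pos=16)
pos=17: emit EQ '='
pos=18: emit ID 'val' (now at pos=21)
pos=22: emit NUM '42' (now at pos=24)
DONE. 8 tokens: [STR, STR, STR, SEMI, STR, EQ, ID, NUM]

Answer: 8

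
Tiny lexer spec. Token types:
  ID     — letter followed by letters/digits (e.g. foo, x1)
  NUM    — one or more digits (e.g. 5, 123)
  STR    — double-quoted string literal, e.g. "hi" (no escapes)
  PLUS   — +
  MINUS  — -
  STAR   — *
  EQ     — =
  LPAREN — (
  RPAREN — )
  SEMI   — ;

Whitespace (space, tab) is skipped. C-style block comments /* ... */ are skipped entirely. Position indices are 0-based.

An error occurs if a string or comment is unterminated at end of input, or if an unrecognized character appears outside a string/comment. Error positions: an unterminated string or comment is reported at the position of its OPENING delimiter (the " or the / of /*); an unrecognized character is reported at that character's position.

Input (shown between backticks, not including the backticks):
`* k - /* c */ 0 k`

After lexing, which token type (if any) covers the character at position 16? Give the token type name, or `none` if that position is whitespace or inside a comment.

Answer: ID

Derivation:
pos=0: emit STAR '*'
pos=2: emit ID 'k' (now at pos=3)
pos=4: emit MINUS '-'
pos=6: enter COMMENT mode (saw '/*')
exit COMMENT mode (now at pos=13)
pos=14: emit NUM '0' (now at pos=15)
pos=16: emit ID 'k' (now at pos=17)
DONE. 5 tokens: [STAR, ID, MINUS, NUM, ID]
Position 16: char is 'k' -> ID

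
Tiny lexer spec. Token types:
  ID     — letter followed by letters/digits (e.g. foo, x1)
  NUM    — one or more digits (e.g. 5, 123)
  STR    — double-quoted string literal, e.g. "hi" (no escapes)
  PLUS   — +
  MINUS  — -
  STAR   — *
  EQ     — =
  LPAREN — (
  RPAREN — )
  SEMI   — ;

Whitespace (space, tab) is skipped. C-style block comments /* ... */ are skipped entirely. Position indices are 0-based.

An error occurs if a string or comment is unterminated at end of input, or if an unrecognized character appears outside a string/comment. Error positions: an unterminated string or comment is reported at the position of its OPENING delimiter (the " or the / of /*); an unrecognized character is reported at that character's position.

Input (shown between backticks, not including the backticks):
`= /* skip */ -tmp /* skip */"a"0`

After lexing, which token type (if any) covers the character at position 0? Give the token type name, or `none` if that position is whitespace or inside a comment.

pos=0: emit EQ '='
pos=2: enter COMMENT mode (saw '/*')
exit COMMENT mode (now at pos=12)
pos=13: emit MINUS '-'
pos=14: emit ID 'tmp' (now at pos=17)
pos=18: enter COMMENT mode (saw '/*')
exit COMMENT mode (now at pos=28)
pos=28: enter STRING mode
pos=28: emit STR "a" (now at pos=31)
pos=31: emit NUM '0' (now at pos=32)
DONE. 5 tokens: [EQ, MINUS, ID, STR, NUM]
Position 0: char is '=' -> EQ

Answer: EQ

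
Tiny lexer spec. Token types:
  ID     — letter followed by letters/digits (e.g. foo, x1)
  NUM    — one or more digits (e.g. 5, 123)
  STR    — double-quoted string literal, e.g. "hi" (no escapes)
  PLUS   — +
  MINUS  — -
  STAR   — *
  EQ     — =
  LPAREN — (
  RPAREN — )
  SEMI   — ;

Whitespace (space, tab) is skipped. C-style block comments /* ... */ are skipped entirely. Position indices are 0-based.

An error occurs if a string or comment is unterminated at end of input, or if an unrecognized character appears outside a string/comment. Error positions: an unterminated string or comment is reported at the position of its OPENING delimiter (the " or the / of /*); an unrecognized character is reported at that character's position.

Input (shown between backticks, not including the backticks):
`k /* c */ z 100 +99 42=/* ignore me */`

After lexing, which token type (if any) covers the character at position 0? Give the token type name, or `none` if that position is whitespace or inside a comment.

pos=0: emit ID 'k' (now at pos=1)
pos=2: enter COMMENT mode (saw '/*')
exit COMMENT mode (now at pos=9)
pos=10: emit ID 'z' (now at pos=11)
pos=12: emit NUM '100' (now at pos=15)
pos=16: emit PLUS '+'
pos=17: emit NUM '99' (now at pos=19)
pos=20: emit NUM '42' (now at pos=22)
pos=22: emit EQ '='
pos=23: enter COMMENT mode (saw '/*')
exit COMMENT mode (now at pos=38)
DONE. 7 tokens: [ID, ID, NUM, PLUS, NUM, NUM, EQ]
Position 0: char is 'k' -> ID

Answer: ID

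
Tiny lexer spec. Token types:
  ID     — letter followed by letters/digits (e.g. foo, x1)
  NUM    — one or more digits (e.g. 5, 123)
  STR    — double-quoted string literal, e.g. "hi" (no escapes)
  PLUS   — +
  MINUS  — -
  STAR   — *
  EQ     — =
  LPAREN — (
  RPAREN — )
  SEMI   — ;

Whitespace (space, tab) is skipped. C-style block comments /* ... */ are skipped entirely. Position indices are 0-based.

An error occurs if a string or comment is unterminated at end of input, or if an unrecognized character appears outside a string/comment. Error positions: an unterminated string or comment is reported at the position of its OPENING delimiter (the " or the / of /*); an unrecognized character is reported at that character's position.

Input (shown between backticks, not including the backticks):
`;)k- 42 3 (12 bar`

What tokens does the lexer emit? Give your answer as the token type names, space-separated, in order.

pos=0: emit SEMI ';'
pos=1: emit RPAREN ')'
pos=2: emit ID 'k' (now at pos=3)
pos=3: emit MINUS '-'
pos=5: emit NUM '42' (now at pos=7)
pos=8: emit NUM '3' (now at pos=9)
pos=10: emit LPAREN '('
pos=11: emit NUM '12' (now at pos=13)
pos=14: emit ID 'bar' (now at pos=17)
DONE. 9 tokens: [SEMI, RPAREN, ID, MINUS, NUM, NUM, LPAREN, NUM, ID]

Answer: SEMI RPAREN ID MINUS NUM NUM LPAREN NUM ID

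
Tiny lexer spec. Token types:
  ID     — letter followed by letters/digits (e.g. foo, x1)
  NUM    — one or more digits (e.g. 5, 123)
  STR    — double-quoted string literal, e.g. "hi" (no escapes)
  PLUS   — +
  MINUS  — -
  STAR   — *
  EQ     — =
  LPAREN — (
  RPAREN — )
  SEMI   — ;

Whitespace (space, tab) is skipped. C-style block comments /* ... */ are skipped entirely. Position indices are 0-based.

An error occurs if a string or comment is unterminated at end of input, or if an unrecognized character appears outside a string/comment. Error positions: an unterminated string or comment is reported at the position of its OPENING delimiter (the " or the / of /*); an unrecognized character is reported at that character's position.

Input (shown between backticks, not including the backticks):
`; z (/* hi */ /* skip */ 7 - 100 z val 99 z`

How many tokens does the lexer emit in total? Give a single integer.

Answer: 10

Derivation:
pos=0: emit SEMI ';'
pos=2: emit ID 'z' (now at pos=3)
pos=4: emit LPAREN '('
pos=5: enter COMMENT mode (saw '/*')
exit COMMENT mode (now at pos=13)
pos=14: enter COMMENT mode (saw '/*')
exit COMMENT mode (now at pos=24)
pos=25: emit NUM '7' (now at pos=26)
pos=27: emit MINUS '-'
pos=29: emit NUM '100' (now at pos=32)
pos=33: emit ID 'z' (now at pos=34)
pos=35: emit ID 'val' (now at pos=38)
pos=39: emit NUM '99' (now at pos=41)
pos=42: emit ID 'z' (now at pos=43)
DONE. 10 tokens: [SEMI, ID, LPAREN, NUM, MINUS, NUM, ID, ID, NUM, ID]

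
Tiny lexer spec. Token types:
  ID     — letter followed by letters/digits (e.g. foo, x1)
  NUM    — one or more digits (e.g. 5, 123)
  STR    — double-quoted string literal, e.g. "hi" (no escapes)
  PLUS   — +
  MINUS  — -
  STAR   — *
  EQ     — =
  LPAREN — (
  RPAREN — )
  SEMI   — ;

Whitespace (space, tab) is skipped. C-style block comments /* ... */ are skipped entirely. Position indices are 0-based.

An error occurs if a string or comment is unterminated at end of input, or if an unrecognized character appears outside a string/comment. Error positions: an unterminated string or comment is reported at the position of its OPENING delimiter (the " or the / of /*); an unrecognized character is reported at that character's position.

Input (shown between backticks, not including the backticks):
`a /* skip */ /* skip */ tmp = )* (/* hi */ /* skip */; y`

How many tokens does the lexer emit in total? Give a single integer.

Answer: 8

Derivation:
pos=0: emit ID 'a' (now at pos=1)
pos=2: enter COMMENT mode (saw '/*')
exit COMMENT mode (now at pos=12)
pos=13: enter COMMENT mode (saw '/*')
exit COMMENT mode (now at pos=23)
pos=24: emit ID 'tmp' (now at pos=27)
pos=28: emit EQ '='
pos=30: emit RPAREN ')'
pos=31: emit STAR '*'
pos=33: emit LPAREN '('
pos=34: enter COMMENT mode (saw '/*')
exit COMMENT mode (now at pos=42)
pos=43: enter COMMENT mode (saw '/*')
exit COMMENT mode (now at pos=53)
pos=53: emit SEMI ';'
pos=55: emit ID 'y' (now at pos=56)
DONE. 8 tokens: [ID, ID, EQ, RPAREN, STAR, LPAREN, SEMI, ID]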